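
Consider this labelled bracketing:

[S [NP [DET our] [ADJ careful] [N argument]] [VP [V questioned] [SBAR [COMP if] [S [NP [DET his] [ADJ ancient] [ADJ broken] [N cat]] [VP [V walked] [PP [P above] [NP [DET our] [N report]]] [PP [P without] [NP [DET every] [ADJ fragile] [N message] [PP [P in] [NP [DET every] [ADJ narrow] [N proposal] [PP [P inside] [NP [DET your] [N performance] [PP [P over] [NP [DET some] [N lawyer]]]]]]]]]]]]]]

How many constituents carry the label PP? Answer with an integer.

5

Scanning left to right, an opening `[PP` appears at word positions 11, 14, 18, 22, 25 — 5 in total.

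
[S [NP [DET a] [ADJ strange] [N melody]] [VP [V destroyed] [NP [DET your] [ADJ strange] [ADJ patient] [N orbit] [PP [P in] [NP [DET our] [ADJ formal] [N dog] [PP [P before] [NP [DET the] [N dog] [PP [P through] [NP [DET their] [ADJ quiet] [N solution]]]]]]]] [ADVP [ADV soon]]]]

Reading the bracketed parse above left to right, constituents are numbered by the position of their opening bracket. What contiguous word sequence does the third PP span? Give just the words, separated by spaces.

through their quiet solution

Opening `[PP` markers occur at word positions 9, 13, 16; the third of these opens the constituent [PP through their quiet solution].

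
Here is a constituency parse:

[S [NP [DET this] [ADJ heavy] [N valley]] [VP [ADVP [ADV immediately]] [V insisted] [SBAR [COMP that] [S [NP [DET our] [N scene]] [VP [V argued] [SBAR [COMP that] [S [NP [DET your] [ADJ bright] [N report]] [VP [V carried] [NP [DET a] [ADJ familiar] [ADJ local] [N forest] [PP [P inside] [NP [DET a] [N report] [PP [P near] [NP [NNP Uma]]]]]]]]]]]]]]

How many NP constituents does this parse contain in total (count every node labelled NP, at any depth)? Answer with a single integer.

Listing each NP by its span: [NP this heavy valley]; [NP our scene]; [NP your bright report]; [NP a familiar local forest inside a report near Uma]; [NP a report near Uma]; [NP Uma] — that makes 6.

6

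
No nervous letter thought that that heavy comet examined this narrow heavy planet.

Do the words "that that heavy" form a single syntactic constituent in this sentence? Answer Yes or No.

The smallest constituent containing the whole sequence is the subordinate clause [SBAR that that heavy comet examined this narrow heavy planet], but the sequence is only part of it — it straddles the boundary between complementizer "that" and clause "that heavy comet examined this narrow heavy planet".

No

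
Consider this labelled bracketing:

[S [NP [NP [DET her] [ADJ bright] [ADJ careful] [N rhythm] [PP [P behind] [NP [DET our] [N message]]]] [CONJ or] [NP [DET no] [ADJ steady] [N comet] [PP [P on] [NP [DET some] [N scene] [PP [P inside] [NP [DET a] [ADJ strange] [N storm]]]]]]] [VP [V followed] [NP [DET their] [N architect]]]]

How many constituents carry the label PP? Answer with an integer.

3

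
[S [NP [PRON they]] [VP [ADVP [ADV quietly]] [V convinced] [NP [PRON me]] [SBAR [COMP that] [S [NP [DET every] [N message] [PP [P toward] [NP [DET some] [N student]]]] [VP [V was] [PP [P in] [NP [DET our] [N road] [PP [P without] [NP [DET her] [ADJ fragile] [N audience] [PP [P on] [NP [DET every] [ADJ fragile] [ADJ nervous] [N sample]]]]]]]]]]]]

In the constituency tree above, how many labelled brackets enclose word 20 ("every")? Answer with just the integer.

12

Counting open brackets not yet closed at "every": [S [VP [SBAR [S [VP [PP [NP [PP [NP [PP [NP [DET = 12.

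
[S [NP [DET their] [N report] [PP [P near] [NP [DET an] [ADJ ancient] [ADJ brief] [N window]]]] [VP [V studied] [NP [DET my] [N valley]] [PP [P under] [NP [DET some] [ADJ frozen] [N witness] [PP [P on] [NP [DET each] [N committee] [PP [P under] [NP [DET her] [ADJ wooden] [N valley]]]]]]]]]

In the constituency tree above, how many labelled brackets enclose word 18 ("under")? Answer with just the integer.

8

The word sits inside P, which is inside PP, inside NP, inside PP, inside NP, inside PP, inside VP, inside S — 8 brackets in all.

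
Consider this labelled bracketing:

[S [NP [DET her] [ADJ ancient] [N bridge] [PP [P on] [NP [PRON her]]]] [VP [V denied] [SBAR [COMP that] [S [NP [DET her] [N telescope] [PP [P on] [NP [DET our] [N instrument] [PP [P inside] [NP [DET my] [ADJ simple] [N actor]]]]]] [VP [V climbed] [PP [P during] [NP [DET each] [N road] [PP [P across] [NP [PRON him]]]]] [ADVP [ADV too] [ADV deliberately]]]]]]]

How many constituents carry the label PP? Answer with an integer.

5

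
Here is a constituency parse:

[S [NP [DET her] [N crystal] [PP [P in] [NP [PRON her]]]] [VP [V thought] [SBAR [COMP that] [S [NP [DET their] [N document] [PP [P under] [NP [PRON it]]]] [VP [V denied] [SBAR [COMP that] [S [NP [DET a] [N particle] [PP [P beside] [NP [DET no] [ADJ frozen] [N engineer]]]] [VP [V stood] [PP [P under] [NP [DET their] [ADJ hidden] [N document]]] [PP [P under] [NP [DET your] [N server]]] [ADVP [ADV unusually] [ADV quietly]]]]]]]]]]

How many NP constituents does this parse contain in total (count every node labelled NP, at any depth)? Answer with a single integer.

8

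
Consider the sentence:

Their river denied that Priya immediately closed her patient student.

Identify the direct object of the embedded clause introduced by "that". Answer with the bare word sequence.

her patient student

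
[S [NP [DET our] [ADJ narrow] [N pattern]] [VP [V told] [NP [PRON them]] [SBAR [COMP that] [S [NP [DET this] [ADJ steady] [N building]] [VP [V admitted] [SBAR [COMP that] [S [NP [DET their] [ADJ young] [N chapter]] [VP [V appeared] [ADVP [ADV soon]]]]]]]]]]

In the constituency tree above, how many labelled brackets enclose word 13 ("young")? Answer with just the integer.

Counting open brackets not yet closed at "young": [S [VP [SBAR [S [VP [SBAR [S [NP [ADJ = 9.

9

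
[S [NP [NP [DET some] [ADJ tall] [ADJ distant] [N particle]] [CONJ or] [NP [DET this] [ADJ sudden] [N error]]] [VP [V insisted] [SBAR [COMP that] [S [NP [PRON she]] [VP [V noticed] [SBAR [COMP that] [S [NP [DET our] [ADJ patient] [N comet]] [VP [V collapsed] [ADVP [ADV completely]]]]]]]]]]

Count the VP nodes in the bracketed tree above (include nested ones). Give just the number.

Scanning left to right, an opening `[VP` appears at word positions 9, 12, 17 — 3 in total.

3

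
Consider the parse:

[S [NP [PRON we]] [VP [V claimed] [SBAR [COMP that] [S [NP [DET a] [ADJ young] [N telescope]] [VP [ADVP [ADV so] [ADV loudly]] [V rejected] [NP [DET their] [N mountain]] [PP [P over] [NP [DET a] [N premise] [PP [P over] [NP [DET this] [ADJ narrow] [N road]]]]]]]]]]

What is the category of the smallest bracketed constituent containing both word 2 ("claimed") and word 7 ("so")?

VP

Both words fall inside [VP claimed that a young telescope so loudly rejected their mountain over a premise over this narrow road] (words 2–18), and no smaller constituent contains them both. Label: VP.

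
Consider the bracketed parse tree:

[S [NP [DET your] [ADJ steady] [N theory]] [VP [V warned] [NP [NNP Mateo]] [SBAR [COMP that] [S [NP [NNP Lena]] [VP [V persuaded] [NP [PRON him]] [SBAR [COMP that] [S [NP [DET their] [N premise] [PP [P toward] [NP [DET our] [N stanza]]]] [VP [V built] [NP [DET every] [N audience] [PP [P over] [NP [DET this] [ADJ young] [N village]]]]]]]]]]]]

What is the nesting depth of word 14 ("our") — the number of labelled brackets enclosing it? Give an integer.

Counting open brackets not yet closed at "our": [S [VP [SBAR [S [VP [SBAR [S [NP [PP [NP [DET = 11.

11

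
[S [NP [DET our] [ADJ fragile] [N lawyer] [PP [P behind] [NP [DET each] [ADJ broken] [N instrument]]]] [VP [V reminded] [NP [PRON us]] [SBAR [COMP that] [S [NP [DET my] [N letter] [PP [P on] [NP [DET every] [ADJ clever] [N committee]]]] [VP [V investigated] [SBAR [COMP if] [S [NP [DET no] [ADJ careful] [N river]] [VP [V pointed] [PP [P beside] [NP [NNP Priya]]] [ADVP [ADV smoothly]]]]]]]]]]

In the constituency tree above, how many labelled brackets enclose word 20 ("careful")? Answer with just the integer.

The word sits inside ADJ, which is inside NP, inside S, inside SBAR, inside VP, inside S, inside SBAR, inside VP, inside S — 9 brackets in all.

9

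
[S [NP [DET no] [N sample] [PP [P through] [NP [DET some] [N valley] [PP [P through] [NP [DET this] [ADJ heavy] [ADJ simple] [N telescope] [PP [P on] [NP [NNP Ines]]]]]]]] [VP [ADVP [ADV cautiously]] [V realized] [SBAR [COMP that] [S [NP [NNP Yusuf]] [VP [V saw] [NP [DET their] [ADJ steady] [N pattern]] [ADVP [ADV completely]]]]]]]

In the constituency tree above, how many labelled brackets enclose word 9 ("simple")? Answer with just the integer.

Counting open brackets not yet closed at "simple": [S [NP [PP [NP [PP [NP [ADJ = 7.

7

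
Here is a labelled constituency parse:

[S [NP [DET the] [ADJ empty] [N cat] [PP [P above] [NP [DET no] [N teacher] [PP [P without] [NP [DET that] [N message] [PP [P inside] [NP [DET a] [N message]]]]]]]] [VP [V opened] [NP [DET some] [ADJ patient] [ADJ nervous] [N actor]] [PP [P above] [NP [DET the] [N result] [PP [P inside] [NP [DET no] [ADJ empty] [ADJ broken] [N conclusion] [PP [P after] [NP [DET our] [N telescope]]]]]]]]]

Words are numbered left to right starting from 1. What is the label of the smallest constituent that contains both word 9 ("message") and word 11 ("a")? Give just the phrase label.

NP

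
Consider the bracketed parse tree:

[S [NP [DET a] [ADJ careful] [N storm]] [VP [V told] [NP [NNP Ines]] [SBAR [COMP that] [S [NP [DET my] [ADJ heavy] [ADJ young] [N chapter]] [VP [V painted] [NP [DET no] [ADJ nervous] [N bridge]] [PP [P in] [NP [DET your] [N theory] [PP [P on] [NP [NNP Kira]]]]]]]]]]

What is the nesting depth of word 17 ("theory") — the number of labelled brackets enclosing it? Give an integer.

8

Path from the root down to the word: S → VP → SBAR → S → VP → PP → NP → N. That is 8 enclosing brackets.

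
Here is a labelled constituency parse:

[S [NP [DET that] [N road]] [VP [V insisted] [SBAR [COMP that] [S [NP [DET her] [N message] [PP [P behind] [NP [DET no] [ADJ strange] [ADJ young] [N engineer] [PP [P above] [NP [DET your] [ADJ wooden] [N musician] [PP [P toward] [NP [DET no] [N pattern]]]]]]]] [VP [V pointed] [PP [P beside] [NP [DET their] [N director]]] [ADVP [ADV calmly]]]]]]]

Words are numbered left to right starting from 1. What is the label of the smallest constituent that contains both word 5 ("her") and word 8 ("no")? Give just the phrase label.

Word 5 lies under S → VP → SBAR → S → NP → DET; word 8 lies under S → VP → SBAR → S → NP → PP → NP → DET. The lowest shared node is the NP.

NP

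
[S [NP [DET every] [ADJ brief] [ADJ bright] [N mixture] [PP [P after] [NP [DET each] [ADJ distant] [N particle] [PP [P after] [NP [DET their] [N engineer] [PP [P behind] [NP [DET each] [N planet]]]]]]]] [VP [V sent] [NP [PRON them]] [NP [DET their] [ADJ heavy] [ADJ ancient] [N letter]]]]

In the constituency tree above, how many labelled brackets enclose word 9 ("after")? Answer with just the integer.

The word sits inside P, which is inside PP, inside NP, inside PP, inside NP, inside S — 6 brackets in all.

6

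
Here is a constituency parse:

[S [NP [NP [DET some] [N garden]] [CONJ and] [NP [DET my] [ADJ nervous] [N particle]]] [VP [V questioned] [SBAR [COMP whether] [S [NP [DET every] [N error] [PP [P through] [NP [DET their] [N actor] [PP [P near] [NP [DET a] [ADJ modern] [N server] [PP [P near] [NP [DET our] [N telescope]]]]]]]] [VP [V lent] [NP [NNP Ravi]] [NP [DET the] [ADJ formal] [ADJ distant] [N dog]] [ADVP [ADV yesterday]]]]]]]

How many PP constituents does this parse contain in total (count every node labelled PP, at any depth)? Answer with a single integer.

3

Listing each PP by its span: [PP through their actor near a modern server near our telescope]; [PP near a modern server near our telescope]; [PP near our telescope] — that makes 3.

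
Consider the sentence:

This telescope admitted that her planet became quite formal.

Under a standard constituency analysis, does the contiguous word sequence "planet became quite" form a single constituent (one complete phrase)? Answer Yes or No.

No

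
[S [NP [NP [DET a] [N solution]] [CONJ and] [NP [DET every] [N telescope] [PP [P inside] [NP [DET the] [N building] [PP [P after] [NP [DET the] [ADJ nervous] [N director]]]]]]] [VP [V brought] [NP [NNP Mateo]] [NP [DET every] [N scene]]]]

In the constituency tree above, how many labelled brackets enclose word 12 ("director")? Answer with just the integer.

8

Counting open brackets not yet closed at "director": [S [NP [NP [PP [NP [PP [NP [N = 8.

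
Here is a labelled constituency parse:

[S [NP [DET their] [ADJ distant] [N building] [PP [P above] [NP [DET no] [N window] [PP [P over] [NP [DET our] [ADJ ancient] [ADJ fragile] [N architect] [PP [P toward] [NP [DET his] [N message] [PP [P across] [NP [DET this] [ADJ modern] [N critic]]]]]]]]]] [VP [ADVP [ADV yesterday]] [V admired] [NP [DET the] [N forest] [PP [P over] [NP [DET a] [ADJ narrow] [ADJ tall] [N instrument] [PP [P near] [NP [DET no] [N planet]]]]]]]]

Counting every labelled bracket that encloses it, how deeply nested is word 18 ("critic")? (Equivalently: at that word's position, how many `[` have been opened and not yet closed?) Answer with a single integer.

Counting open brackets not yet closed at "critic": [S [NP [PP [NP [PP [NP [PP [NP [PP [NP [N = 11.

11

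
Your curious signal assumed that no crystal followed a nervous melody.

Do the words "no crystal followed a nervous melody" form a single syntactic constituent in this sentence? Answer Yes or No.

Yes

These words form the whole clause headed by "followed", so yes — one constituent.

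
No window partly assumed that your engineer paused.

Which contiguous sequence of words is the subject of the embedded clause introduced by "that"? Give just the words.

your engineer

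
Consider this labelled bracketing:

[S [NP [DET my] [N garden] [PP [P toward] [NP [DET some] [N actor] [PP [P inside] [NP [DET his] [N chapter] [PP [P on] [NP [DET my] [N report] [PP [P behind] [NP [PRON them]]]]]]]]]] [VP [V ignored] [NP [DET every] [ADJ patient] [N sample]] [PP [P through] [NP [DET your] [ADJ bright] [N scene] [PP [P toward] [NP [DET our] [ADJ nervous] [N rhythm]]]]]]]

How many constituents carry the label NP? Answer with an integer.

8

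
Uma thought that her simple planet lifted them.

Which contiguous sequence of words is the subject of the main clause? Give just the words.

Uma

In the main clause the verb is "thought"; the NP preceding it, "Uma", is the subject.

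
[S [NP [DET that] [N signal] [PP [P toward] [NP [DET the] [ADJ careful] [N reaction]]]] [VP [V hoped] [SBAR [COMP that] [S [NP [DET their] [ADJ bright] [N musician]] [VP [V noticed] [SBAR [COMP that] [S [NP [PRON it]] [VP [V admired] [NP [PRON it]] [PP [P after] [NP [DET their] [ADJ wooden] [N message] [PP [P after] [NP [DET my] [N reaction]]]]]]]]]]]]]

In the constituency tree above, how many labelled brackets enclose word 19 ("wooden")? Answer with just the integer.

The word sits inside ADJ, which is inside NP, inside PP, inside VP, inside S, inside SBAR, inside VP, inside S, inside SBAR, inside VP, inside S — 11 brackets in all.

11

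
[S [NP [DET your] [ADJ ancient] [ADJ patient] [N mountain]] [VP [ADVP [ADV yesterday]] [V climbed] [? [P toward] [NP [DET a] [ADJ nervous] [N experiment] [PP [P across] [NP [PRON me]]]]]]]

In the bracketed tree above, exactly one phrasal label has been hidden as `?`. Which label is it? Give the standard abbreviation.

PP

A constituent whose immediate children are P 'toward', NP is a prepositional phrase: PP.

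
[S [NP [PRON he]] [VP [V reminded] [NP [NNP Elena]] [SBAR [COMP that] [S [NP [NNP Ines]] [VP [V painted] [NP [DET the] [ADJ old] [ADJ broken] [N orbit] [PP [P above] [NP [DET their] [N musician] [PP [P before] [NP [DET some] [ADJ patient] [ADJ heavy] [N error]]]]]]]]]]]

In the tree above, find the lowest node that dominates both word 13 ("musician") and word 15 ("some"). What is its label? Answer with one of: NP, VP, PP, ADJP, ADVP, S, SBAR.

The smallest bracket enclosing both words is [NP their musician before some patient heavy error], so the label is NP.

NP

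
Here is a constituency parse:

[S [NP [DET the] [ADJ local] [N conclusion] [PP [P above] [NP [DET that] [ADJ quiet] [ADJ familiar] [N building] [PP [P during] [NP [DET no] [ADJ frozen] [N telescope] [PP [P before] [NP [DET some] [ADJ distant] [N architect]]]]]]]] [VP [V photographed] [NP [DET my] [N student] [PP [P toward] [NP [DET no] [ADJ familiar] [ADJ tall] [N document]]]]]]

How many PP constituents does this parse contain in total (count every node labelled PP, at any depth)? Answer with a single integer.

Scanning left to right, an opening `[PP` appears at word positions 4, 9, 13, 20 — 4 in total.

4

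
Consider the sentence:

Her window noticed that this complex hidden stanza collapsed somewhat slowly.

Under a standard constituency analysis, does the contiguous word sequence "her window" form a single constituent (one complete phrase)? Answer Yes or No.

"her window" is exactly the noun phrase [NP her window], a complete constituent.

Yes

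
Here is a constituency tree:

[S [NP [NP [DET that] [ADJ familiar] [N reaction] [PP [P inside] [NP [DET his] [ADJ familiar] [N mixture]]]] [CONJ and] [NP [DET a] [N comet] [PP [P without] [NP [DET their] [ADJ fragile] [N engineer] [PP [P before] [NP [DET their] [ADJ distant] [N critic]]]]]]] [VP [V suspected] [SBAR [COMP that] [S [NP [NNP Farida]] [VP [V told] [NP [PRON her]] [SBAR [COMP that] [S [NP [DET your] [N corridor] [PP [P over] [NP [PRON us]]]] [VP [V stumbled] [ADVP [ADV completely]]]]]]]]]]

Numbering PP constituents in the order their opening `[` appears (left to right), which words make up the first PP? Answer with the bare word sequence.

inside his familiar mixture

In left-to-right order the PP constituents are "inside his familiar mixture"; "without their fragile engineer before their distant critic"; "before their distant critic"; "over us". Number 1 is "inside his familiar mixture".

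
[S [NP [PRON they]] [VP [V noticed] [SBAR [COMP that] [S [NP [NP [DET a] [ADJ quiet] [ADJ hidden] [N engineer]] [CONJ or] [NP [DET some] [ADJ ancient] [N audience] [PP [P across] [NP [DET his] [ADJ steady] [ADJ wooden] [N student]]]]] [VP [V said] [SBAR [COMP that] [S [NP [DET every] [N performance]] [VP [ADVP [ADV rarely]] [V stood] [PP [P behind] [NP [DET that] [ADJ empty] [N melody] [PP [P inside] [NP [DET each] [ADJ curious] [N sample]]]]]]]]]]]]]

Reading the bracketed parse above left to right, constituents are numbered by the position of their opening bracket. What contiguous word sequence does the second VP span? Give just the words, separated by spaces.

said that every performance rarely stood behind that empty melody inside each curious sample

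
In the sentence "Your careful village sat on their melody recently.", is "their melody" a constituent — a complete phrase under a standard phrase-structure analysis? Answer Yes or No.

Yes

These words form the whole noun phrase headed by "melody", so yes — one constituent.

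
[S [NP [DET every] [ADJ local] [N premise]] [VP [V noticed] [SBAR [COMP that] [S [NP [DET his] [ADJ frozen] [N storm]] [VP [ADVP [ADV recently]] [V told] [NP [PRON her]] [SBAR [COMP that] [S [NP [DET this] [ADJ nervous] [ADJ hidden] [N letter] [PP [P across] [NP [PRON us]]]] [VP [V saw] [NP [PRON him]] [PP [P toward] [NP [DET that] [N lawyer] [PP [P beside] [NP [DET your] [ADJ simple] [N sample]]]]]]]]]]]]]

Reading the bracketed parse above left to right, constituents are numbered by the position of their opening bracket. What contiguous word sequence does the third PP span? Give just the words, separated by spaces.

Opening `[PP` markers occur at word positions 17, 21, 24; the third of these opens the constituent [PP beside your simple sample].

beside your simple sample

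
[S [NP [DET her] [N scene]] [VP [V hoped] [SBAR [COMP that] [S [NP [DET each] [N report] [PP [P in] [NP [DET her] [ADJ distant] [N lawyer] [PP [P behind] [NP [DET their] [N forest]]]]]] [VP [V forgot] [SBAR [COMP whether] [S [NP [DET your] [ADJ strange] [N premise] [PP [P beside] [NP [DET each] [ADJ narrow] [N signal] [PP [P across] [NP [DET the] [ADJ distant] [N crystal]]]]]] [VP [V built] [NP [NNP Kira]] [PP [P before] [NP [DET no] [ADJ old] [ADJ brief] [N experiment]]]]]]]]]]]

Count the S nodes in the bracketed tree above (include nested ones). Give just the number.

3

Listing each S by its span: [S her scene hoped that each report in her distant lawyer behind their forest forgot whether your strange premise beside each narrow signal across the distant crystal built Kira before no old brief experiment]; [S each report in her distant lawyer behind their forest forgot whether your strange premise beside each narrow signal across the distant crystal built Kira before no old brief experiment]; [S your strange premise beside each narrow signal across the distant crystal built Kira before no old brief experiment] — that makes 3.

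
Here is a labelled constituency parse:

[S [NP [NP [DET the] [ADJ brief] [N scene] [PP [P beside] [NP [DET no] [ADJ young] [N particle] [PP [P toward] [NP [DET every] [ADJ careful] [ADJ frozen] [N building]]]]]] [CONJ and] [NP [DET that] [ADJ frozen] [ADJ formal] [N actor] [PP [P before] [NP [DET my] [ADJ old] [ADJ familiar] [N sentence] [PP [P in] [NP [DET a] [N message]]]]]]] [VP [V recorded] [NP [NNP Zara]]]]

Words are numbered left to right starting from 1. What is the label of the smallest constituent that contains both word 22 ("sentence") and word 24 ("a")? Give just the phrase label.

NP

The smallest bracket enclosing both words is [NP my old familiar sentence in a message], so the label is NP.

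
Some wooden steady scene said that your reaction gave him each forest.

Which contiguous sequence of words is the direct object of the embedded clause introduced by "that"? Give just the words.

The verb of the embedded clause introduced by "that" is "gave"; its direct object is the NP "each forest".

each forest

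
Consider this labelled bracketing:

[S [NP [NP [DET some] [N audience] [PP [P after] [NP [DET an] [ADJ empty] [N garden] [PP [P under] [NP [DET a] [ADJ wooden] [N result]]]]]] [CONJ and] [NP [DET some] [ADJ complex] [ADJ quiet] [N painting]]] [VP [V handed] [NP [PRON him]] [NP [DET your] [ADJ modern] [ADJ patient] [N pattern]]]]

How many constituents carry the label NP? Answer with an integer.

7

The NP constituents are: [NP some audience after an empty garden under a wooden result and some complex quiet painting]; [NP some audience after an empty garden under a wooden result]; [NP an empty garden under a wooden result]; [NP a wooden result]; [NP some complex quiet painting]; [NP him] …. Total: 7.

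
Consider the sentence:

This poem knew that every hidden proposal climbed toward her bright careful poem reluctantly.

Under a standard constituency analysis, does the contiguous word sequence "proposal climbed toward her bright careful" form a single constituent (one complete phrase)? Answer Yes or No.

No

The sequence begins inside the noun phrase "every hidden proposal" and ends inside the verb phrase "climbed toward her bright careful poem reluctantly"; it crosses a phrase boundary, so no single node in the tree spans exactly those words.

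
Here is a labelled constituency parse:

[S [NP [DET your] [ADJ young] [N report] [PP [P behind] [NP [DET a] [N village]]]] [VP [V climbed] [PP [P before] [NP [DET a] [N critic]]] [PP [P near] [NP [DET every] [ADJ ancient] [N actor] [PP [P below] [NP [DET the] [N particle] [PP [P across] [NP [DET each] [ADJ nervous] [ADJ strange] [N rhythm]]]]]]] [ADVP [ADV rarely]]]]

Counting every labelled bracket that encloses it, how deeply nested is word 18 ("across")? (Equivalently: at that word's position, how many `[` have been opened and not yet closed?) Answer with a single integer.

8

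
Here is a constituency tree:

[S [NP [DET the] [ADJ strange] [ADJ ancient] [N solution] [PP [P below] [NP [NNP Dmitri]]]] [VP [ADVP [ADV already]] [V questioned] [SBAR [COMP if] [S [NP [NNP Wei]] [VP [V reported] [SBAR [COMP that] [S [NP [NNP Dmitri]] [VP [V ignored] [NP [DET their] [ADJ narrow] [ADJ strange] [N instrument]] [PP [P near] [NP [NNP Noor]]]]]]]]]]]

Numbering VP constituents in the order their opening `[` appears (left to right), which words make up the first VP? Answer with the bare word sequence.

The VP opening brackets appear, in order, over: "already questioned if Wei reported that Dmitri ignored their narrow strange instrument near Noor"; "reported that Dmitri ignored their narrow strange instrument near Noor"; "ignored their narrow strange instrument near Noor". The first one spans "already questioned if Wei reported that Dmitri ignored their narrow strange instrument near Noor".

already questioned if Wei reported that Dmitri ignored their narrow strange instrument near Noor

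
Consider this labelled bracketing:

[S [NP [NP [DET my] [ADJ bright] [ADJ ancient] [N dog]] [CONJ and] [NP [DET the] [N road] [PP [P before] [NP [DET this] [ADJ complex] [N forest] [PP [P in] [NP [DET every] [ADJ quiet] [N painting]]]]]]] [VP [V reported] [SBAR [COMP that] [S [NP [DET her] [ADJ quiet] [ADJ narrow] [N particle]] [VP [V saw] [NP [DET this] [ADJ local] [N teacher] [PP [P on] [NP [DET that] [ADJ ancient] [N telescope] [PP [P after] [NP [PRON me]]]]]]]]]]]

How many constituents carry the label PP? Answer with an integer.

4

The PP constituents are: [PP before this complex forest in every quiet painting]; [PP in every quiet painting]; [PP on that ancient telescope after me]; [PP after me]. Total: 4.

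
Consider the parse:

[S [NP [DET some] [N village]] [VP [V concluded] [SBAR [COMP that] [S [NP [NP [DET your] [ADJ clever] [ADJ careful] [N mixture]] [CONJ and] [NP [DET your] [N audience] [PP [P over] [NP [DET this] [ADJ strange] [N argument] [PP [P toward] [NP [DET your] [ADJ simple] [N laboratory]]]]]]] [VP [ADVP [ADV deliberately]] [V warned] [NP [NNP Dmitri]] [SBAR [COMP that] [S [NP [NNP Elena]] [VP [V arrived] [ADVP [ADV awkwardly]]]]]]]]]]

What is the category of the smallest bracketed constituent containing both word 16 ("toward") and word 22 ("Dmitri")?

S

The smallest bracket enclosing both words is [S your clever careful mixture and your audience over this strange argument toward your simple laboratory deliberately warned Dmitri that Elena arrived awkwardly], so the label is S.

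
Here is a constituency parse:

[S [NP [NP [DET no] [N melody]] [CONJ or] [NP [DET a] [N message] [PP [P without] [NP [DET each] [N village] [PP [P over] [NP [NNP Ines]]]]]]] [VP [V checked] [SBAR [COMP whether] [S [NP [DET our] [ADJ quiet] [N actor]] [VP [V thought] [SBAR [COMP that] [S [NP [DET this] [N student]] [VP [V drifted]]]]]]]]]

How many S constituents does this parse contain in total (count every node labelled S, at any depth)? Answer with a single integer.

3

Listing each S by its span: [S no melody or a message without each village over Ines checked whether our quiet actor thought that this student drifted]; [S our quiet actor thought that this student drifted]; [S this student drifted] — that makes 3.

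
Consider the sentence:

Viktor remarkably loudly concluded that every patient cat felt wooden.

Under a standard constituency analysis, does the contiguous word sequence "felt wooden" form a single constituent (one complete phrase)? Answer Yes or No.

Yes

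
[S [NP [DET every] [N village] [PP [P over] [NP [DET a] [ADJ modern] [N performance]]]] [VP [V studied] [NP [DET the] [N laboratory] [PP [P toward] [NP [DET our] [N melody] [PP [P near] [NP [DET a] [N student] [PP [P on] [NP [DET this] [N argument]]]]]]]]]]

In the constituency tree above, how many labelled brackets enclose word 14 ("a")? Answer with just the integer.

The word sits inside DET, which is inside NP, inside PP, inside NP, inside PP, inside NP, inside VP, inside S — 8 brackets in all.

8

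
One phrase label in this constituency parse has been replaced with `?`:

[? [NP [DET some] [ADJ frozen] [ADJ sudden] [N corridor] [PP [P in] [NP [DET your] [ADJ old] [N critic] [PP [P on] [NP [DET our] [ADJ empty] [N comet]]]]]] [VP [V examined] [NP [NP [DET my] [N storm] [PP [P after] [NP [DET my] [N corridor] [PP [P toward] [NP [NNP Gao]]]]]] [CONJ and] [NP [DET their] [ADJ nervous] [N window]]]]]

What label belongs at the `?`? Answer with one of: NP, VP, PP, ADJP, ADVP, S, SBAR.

Looking at what the `?` directly dominates — NP, VP — this is a clause (S).

S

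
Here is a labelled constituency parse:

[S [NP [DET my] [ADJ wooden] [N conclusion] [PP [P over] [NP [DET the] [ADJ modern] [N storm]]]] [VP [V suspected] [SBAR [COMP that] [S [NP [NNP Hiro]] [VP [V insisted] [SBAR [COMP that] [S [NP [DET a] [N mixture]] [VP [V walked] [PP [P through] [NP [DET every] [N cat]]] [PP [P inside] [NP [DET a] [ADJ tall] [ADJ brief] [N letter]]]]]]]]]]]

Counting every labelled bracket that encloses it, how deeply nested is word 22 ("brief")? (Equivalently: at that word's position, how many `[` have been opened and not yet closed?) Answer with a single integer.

Counting open brackets not yet closed at "brief": [S [VP [SBAR [S [VP [SBAR [S [VP [PP [NP [ADJ = 11.

11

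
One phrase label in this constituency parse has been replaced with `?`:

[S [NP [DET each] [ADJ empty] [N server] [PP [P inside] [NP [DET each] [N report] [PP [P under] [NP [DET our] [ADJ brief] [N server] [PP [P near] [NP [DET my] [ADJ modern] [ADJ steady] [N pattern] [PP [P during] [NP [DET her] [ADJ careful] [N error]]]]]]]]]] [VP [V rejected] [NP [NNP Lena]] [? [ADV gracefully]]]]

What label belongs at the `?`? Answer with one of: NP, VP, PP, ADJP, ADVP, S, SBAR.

Looking at what the `?` directly dominates — ADV 'gracefully' — this is an adverb phrase (ADVP).

ADVP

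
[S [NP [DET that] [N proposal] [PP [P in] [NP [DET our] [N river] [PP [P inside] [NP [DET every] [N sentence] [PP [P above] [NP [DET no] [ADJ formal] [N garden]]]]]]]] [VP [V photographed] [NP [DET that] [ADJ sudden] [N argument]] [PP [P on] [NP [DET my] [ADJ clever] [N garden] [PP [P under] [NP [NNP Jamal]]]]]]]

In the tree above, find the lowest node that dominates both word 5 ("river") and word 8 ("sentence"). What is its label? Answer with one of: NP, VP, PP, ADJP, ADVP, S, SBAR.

NP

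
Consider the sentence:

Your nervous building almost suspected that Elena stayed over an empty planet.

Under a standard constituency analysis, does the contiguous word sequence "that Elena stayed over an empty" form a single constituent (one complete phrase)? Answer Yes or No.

No

"that" belongs to the complementizer "that" while "empty" belongs to the clause "Elena stayed over an empty planet"; a span that runs across that boundary is not a single phrase.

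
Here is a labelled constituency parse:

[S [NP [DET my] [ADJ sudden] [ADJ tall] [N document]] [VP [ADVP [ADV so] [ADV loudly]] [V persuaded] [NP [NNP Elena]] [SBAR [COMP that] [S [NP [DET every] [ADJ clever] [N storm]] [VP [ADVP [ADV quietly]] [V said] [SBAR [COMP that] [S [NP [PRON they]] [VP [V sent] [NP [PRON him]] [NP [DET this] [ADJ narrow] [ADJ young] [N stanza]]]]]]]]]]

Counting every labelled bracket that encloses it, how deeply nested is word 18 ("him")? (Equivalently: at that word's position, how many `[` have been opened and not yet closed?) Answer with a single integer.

10

The word sits inside PRON, which is inside NP, inside VP, inside S, inside SBAR, inside VP, inside S, inside SBAR, inside VP, inside S — 10 brackets in all.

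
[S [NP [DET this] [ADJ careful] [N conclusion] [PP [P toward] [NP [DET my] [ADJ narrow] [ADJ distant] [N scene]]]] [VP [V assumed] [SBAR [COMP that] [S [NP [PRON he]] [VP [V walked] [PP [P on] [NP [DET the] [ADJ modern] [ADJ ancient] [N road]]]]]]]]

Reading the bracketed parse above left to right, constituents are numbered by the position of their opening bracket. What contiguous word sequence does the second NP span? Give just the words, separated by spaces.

my narrow distant scene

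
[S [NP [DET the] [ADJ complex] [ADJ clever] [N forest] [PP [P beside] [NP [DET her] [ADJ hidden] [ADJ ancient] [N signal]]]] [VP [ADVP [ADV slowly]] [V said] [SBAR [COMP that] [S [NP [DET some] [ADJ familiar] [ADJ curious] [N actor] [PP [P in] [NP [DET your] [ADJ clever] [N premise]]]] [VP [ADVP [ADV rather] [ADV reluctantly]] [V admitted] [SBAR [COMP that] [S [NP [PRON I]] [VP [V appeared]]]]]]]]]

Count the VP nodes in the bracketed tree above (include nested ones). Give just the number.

3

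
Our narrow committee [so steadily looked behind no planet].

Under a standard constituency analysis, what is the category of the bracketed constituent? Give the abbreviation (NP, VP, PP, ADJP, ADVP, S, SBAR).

VP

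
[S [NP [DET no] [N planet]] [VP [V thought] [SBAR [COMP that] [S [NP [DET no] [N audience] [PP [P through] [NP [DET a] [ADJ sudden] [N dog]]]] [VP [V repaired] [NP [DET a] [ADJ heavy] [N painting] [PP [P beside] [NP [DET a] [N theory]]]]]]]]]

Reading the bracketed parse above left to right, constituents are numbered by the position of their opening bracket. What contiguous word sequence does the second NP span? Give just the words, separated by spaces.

Opening `[NP` markers occur at word positions 1, 5, 8, 12, 16; the second of these opens the constituent [NP no audience through a sudden dog].

no audience through a sudden dog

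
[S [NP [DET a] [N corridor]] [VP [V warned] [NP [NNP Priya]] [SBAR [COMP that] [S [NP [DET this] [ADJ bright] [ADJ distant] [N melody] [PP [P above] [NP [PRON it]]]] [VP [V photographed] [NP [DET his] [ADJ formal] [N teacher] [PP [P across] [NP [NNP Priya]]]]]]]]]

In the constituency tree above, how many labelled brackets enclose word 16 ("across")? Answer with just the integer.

8

The word sits inside P, which is inside PP, inside NP, inside VP, inside S, inside SBAR, inside VP, inside S — 8 brackets in all.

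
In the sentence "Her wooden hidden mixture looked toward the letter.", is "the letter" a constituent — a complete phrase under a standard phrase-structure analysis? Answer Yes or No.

These words form the whole noun phrase headed by "letter", so yes — one constituent.

Yes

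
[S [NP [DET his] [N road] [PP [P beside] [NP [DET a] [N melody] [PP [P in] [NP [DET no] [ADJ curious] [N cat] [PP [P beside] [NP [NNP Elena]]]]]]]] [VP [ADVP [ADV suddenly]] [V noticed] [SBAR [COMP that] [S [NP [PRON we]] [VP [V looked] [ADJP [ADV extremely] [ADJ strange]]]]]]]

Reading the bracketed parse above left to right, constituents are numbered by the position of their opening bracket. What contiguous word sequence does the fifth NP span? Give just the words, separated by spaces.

The NP opening brackets appear, in order, over: "his road beside a melody in no curious cat beside Elena"; "a melody in no curious cat beside Elena"; "no curious cat beside Elena"; "Elena"; "we". The fifth one spans "we".

we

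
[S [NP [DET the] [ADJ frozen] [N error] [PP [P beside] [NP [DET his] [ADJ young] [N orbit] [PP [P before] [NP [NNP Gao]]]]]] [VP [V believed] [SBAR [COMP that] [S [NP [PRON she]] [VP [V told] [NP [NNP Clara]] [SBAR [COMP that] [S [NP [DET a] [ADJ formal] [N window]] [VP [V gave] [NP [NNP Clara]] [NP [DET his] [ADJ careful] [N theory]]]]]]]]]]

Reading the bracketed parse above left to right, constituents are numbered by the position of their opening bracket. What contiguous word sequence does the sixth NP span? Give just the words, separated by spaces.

a formal window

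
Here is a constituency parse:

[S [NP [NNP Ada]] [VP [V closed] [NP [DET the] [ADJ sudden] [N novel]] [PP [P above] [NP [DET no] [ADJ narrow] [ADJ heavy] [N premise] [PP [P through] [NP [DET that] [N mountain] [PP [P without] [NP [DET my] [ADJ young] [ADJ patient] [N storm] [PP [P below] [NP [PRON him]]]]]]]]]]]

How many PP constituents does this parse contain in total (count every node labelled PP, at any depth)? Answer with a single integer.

Listing each PP by its span: [PP above no narrow heavy premise through that mountain without my young patient storm below him]; [PP through that mountain without my young patient storm below him]; [PP without my young patient storm below him]; [PP below him] — that makes 4.

4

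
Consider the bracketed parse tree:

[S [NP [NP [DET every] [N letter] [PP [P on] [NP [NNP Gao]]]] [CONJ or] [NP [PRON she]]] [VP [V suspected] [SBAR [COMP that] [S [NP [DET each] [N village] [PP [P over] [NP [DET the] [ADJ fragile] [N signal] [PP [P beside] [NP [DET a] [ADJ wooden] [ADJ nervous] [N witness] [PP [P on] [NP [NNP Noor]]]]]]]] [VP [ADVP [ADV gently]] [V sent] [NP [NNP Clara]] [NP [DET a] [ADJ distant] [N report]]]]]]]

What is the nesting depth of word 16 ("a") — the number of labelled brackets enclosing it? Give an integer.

The word sits inside DET, which is inside NP, inside PP, inside NP, inside PP, inside NP, inside S, inside SBAR, inside VP, inside S — 10 brackets in all.

10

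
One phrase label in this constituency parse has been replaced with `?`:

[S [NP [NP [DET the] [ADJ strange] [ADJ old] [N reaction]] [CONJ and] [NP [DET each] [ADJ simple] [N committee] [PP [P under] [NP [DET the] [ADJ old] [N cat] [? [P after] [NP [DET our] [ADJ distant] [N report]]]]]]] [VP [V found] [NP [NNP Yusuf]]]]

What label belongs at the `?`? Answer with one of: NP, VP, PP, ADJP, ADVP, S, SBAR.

The `?` node immediately contains: P 'after', NP. That is the internal structure of a prepositional phrase, so the label is PP.

PP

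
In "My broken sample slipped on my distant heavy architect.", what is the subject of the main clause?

my broken sample

"my broken sample" is the NP that combines with the VP headed by "slipped" to form the main clause — the subject.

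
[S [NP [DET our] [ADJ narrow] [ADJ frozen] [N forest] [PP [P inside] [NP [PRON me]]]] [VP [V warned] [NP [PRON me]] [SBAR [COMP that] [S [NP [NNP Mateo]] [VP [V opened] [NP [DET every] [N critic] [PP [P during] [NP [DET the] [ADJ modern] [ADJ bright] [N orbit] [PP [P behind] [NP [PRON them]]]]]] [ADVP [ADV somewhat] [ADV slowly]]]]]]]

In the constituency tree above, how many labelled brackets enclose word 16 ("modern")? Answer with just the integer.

Counting open brackets not yet closed at "modern": [S [VP [SBAR [S [VP [NP [PP [NP [ADJ = 9.

9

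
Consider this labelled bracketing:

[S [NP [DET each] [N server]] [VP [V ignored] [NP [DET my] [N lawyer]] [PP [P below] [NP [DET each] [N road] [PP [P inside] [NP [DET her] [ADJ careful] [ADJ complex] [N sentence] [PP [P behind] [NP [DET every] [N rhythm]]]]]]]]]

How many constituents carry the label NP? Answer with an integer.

5

The NP constituents are: [NP each server]; [NP my lawyer]; [NP each road inside her careful complex sentence behind every rhythm]; [NP her careful complex sentence behind every rhythm]; [NP every rhythm]. Total: 5.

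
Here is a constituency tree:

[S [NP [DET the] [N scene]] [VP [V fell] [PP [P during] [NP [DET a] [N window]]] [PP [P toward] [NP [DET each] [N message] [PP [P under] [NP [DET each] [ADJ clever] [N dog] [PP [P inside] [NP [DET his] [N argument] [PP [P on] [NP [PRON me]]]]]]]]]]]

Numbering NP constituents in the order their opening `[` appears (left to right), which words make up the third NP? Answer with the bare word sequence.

each message under each clever dog inside his argument on me

The NP opening brackets appear, in order, over: "the scene"; "a window"; "each message under each clever dog inside his argument on me"; "each clever dog inside his argument on me"; "his argument on me"; "me". The third one spans "each message under each clever dog inside his argument on me".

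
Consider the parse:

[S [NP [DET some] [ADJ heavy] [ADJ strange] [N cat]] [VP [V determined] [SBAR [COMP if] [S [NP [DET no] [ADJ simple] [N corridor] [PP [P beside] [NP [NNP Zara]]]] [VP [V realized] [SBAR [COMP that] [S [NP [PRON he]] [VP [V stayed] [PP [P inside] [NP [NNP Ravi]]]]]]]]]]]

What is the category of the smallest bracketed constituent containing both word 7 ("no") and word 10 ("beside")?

The smallest bracket enclosing both words is [NP no simple corridor beside Zara], so the label is NP.

NP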